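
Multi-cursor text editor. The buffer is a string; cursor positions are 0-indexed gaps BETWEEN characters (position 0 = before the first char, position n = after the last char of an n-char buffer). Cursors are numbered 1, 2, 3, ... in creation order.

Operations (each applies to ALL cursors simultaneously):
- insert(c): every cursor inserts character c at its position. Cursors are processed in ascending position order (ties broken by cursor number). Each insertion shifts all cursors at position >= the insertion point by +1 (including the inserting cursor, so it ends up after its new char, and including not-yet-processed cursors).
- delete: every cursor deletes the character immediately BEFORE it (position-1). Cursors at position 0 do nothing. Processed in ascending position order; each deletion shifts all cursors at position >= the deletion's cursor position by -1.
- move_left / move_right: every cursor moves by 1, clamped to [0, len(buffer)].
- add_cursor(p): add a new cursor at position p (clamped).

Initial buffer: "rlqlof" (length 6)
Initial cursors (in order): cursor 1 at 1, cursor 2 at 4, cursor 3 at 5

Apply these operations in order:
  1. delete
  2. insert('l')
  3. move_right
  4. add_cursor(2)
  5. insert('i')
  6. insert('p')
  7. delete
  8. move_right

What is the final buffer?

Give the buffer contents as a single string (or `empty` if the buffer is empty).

After op 1 (delete): buffer="lqf" (len 3), cursors c1@0 c2@2 c3@2, authorship ...
After op 2 (insert('l')): buffer="llqllf" (len 6), cursors c1@1 c2@5 c3@5, authorship 1..23.
After op 3 (move_right): buffer="llqllf" (len 6), cursors c1@2 c2@6 c3@6, authorship 1..23.
After op 4 (add_cursor(2)): buffer="llqllf" (len 6), cursors c1@2 c4@2 c2@6 c3@6, authorship 1..23.
After op 5 (insert('i')): buffer="lliiqllfii" (len 10), cursors c1@4 c4@4 c2@10 c3@10, authorship 1.14.23.23
After op 6 (insert('p')): buffer="lliippqllfiipp" (len 14), cursors c1@6 c4@6 c2@14 c3@14, authorship 1.1414.23.2323
After op 7 (delete): buffer="lliiqllfii" (len 10), cursors c1@4 c4@4 c2@10 c3@10, authorship 1.14.23.23
After op 8 (move_right): buffer="lliiqllfii" (len 10), cursors c1@5 c4@5 c2@10 c3@10, authorship 1.14.23.23

Answer: lliiqllfii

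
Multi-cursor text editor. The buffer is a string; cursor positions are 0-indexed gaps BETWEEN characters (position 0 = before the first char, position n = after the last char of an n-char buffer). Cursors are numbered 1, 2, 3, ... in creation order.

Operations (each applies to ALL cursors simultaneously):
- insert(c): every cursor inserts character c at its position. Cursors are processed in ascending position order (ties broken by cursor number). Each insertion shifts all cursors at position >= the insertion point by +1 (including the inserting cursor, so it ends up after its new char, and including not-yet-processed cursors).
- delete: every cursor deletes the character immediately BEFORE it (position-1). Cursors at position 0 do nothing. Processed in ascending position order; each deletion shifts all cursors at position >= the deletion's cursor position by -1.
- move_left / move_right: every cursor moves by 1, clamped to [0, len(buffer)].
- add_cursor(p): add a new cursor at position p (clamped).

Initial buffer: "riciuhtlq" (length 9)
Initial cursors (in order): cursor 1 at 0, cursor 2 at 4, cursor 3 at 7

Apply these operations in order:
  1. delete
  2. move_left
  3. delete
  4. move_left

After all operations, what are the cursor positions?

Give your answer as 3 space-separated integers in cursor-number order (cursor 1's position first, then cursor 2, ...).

After op 1 (delete): buffer="ricuhlq" (len 7), cursors c1@0 c2@3 c3@5, authorship .......
After op 2 (move_left): buffer="ricuhlq" (len 7), cursors c1@0 c2@2 c3@4, authorship .......
After op 3 (delete): buffer="rchlq" (len 5), cursors c1@0 c2@1 c3@2, authorship .....
After op 4 (move_left): buffer="rchlq" (len 5), cursors c1@0 c2@0 c3@1, authorship .....

Answer: 0 0 1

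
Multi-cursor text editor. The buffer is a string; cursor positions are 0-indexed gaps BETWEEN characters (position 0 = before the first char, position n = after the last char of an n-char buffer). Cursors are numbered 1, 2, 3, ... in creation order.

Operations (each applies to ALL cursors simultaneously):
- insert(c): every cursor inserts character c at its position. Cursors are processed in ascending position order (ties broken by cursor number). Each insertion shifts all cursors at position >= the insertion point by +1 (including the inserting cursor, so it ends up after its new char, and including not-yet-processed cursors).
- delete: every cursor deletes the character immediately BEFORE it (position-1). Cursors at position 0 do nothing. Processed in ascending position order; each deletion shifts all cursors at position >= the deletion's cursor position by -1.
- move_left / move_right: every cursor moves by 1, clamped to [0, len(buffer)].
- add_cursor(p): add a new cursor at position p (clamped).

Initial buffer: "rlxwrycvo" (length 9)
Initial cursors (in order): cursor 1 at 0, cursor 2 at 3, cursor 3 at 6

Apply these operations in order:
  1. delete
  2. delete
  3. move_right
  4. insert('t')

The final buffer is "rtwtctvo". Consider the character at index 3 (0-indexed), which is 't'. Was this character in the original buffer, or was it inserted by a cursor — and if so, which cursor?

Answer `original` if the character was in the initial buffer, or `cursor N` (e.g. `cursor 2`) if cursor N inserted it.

Answer: cursor 2

Derivation:
After op 1 (delete): buffer="rlwrcvo" (len 7), cursors c1@0 c2@2 c3@4, authorship .......
After op 2 (delete): buffer="rwcvo" (len 5), cursors c1@0 c2@1 c3@2, authorship .....
After op 3 (move_right): buffer="rwcvo" (len 5), cursors c1@1 c2@2 c3@3, authorship .....
After op 4 (insert('t')): buffer="rtwtctvo" (len 8), cursors c1@2 c2@4 c3@6, authorship .1.2.3..
Authorship (.=original, N=cursor N): . 1 . 2 . 3 . .
Index 3: author = 2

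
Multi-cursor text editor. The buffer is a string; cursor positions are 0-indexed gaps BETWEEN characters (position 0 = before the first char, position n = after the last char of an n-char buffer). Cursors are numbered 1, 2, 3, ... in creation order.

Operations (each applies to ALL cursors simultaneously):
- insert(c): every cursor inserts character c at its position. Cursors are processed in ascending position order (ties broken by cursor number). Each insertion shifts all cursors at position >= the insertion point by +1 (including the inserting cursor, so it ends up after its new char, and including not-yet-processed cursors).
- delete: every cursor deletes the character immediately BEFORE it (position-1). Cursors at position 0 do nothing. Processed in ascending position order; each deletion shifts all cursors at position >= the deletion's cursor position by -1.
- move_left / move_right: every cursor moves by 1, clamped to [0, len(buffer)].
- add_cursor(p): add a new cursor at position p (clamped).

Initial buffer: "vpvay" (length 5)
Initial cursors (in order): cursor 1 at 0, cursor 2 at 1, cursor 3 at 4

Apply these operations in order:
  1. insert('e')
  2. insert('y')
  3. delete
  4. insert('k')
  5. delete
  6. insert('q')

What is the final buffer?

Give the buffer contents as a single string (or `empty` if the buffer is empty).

Answer: eqveqpvaeqy

Derivation:
After op 1 (insert('e')): buffer="evepvaey" (len 8), cursors c1@1 c2@3 c3@7, authorship 1.2...3.
After op 2 (insert('y')): buffer="eyveypvaeyy" (len 11), cursors c1@2 c2@5 c3@10, authorship 11.22...33.
After op 3 (delete): buffer="evepvaey" (len 8), cursors c1@1 c2@3 c3@7, authorship 1.2...3.
After op 4 (insert('k')): buffer="ekvekpvaeky" (len 11), cursors c1@2 c2@5 c3@10, authorship 11.22...33.
After op 5 (delete): buffer="evepvaey" (len 8), cursors c1@1 c2@3 c3@7, authorship 1.2...3.
After op 6 (insert('q')): buffer="eqveqpvaeqy" (len 11), cursors c1@2 c2@5 c3@10, authorship 11.22...33.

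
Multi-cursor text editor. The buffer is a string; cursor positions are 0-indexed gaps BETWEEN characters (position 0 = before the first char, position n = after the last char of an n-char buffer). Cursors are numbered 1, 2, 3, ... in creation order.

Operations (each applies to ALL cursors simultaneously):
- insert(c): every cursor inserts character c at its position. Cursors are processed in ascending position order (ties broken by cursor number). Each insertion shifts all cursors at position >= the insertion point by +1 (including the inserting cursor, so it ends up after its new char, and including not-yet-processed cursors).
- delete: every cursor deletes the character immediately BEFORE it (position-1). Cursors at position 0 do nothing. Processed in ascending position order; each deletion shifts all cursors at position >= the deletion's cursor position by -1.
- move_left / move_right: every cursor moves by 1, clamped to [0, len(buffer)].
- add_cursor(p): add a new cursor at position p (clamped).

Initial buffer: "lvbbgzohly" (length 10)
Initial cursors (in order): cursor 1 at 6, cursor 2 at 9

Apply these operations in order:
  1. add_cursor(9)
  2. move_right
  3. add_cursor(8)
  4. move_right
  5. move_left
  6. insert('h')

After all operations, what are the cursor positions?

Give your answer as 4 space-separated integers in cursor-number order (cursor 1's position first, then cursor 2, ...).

Answer: 8 13 13 10

Derivation:
After op 1 (add_cursor(9)): buffer="lvbbgzohly" (len 10), cursors c1@6 c2@9 c3@9, authorship ..........
After op 2 (move_right): buffer="lvbbgzohly" (len 10), cursors c1@7 c2@10 c3@10, authorship ..........
After op 3 (add_cursor(8)): buffer="lvbbgzohly" (len 10), cursors c1@7 c4@8 c2@10 c3@10, authorship ..........
After op 4 (move_right): buffer="lvbbgzohly" (len 10), cursors c1@8 c4@9 c2@10 c3@10, authorship ..........
After op 5 (move_left): buffer="lvbbgzohly" (len 10), cursors c1@7 c4@8 c2@9 c3@9, authorship ..........
After op 6 (insert('h')): buffer="lvbbgzohhhlhhy" (len 14), cursors c1@8 c4@10 c2@13 c3@13, authorship .......1.4.23.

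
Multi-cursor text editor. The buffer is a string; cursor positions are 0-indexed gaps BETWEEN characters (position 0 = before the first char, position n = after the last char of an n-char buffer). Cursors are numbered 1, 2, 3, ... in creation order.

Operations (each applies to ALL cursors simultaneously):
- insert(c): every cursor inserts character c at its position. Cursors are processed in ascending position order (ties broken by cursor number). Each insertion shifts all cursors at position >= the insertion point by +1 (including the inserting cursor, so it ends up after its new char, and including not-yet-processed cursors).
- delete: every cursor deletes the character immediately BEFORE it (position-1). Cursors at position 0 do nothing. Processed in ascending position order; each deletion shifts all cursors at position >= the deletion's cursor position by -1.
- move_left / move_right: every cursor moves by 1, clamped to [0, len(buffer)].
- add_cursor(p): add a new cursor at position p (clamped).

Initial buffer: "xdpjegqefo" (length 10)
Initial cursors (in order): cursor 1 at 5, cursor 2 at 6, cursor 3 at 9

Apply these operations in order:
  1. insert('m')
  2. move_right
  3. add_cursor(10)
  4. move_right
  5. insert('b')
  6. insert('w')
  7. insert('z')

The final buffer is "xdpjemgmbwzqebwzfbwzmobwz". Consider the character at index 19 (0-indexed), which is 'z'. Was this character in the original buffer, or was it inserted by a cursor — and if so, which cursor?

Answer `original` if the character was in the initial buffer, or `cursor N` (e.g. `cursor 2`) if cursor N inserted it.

After op 1 (insert('m')): buffer="xdpjemgmqefmo" (len 13), cursors c1@6 c2@8 c3@12, authorship .....1.2...3.
After op 2 (move_right): buffer="xdpjemgmqefmo" (len 13), cursors c1@7 c2@9 c3@13, authorship .....1.2...3.
After op 3 (add_cursor(10)): buffer="xdpjemgmqefmo" (len 13), cursors c1@7 c2@9 c4@10 c3@13, authorship .....1.2...3.
After op 4 (move_right): buffer="xdpjemgmqefmo" (len 13), cursors c1@8 c2@10 c4@11 c3@13, authorship .....1.2...3.
After op 5 (insert('b')): buffer="xdpjemgmbqebfbmob" (len 17), cursors c1@9 c2@12 c4@14 c3@17, authorship .....1.21..2.43.3
After op 6 (insert('w')): buffer="xdpjemgmbwqebwfbwmobw" (len 21), cursors c1@10 c2@14 c4@17 c3@21, authorship .....1.211..22.443.33
After op 7 (insert('z')): buffer="xdpjemgmbwzqebwzfbwzmobwz" (len 25), cursors c1@11 c2@16 c4@20 c3@25, authorship .....1.2111..222.4443.333
Authorship (.=original, N=cursor N): . . . . . 1 . 2 1 1 1 . . 2 2 2 . 4 4 4 3 . 3 3 3
Index 19: author = 4

Answer: cursor 4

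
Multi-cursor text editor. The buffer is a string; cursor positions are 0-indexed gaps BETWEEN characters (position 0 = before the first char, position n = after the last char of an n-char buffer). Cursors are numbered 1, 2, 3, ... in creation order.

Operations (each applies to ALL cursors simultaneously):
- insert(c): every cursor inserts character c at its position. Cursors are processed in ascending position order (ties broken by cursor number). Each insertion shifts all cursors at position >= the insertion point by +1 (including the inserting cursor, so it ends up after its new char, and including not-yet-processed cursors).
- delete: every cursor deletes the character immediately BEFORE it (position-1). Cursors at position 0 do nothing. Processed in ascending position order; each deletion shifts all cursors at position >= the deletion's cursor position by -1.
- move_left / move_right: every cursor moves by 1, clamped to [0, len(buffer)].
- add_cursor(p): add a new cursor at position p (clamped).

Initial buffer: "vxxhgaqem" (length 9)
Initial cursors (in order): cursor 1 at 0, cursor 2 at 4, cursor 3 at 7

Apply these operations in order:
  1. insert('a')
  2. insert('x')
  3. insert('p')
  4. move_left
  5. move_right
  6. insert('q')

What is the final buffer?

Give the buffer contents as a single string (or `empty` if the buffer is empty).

Answer: axpqvxxhaxpqgaqaxpqem

Derivation:
After op 1 (insert('a')): buffer="avxxhagaqaem" (len 12), cursors c1@1 c2@6 c3@10, authorship 1....2...3..
After op 2 (insert('x')): buffer="axvxxhaxgaqaxem" (len 15), cursors c1@2 c2@8 c3@13, authorship 11....22...33..
After op 3 (insert('p')): buffer="axpvxxhaxpgaqaxpem" (len 18), cursors c1@3 c2@10 c3@16, authorship 111....222...333..
After op 4 (move_left): buffer="axpvxxhaxpgaqaxpem" (len 18), cursors c1@2 c2@9 c3@15, authorship 111....222...333..
After op 5 (move_right): buffer="axpvxxhaxpgaqaxpem" (len 18), cursors c1@3 c2@10 c3@16, authorship 111....222...333..
After op 6 (insert('q')): buffer="axpqvxxhaxpqgaqaxpqem" (len 21), cursors c1@4 c2@12 c3@19, authorship 1111....2222...3333..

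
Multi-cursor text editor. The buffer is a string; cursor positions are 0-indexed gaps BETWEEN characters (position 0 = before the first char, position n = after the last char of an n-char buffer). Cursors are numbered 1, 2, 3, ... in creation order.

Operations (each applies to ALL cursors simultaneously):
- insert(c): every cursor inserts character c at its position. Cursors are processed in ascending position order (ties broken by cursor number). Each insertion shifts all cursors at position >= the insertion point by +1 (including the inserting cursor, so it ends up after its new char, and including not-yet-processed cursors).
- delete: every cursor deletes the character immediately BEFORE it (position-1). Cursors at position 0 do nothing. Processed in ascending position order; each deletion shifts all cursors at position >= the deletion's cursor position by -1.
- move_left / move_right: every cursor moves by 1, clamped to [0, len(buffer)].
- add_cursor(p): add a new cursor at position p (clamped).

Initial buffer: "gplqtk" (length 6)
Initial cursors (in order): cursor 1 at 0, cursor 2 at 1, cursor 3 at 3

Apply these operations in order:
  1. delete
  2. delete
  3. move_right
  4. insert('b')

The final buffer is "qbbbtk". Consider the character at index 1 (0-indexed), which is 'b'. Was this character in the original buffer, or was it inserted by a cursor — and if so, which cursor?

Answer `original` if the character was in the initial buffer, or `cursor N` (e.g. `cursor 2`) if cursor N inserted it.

After op 1 (delete): buffer="pqtk" (len 4), cursors c1@0 c2@0 c3@1, authorship ....
After op 2 (delete): buffer="qtk" (len 3), cursors c1@0 c2@0 c3@0, authorship ...
After op 3 (move_right): buffer="qtk" (len 3), cursors c1@1 c2@1 c3@1, authorship ...
After op 4 (insert('b')): buffer="qbbbtk" (len 6), cursors c1@4 c2@4 c3@4, authorship .123..
Authorship (.=original, N=cursor N): . 1 2 3 . .
Index 1: author = 1

Answer: cursor 1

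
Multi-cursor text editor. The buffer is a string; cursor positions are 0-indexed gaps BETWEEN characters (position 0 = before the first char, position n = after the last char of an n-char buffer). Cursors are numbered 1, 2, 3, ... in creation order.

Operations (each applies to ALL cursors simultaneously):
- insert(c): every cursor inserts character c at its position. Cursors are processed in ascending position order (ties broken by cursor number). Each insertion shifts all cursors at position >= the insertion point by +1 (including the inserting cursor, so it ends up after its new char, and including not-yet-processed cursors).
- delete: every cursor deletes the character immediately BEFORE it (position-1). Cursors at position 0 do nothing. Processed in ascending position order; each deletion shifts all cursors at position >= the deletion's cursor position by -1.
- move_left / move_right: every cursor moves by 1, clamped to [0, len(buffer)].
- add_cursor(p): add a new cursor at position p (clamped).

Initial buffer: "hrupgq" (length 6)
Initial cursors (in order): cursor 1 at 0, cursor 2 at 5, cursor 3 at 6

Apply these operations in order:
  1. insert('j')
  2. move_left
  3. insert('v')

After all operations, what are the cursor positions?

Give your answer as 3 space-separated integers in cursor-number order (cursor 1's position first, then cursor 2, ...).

After op 1 (insert('j')): buffer="jhrupgjqj" (len 9), cursors c1@1 c2@7 c3@9, authorship 1.....2.3
After op 2 (move_left): buffer="jhrupgjqj" (len 9), cursors c1@0 c2@6 c3@8, authorship 1.....2.3
After op 3 (insert('v')): buffer="vjhrupgvjqvj" (len 12), cursors c1@1 c2@8 c3@11, authorship 11.....22.33

Answer: 1 8 11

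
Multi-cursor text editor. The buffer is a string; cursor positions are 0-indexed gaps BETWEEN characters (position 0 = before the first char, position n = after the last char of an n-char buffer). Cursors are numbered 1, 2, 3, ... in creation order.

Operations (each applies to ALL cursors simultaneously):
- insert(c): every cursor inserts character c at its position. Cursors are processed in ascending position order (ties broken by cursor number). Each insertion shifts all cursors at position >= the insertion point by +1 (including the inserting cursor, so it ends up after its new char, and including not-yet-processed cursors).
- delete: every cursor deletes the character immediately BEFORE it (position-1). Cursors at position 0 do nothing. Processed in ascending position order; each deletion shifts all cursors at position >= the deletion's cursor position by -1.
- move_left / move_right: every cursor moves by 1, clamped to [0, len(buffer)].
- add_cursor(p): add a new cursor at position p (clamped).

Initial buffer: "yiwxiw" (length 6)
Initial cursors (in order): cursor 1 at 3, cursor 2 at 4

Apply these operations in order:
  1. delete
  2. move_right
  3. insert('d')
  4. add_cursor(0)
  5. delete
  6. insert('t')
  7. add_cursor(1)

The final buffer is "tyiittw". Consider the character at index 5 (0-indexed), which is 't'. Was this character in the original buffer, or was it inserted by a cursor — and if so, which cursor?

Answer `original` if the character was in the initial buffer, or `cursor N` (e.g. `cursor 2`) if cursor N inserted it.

After op 1 (delete): buffer="yiiw" (len 4), cursors c1@2 c2@2, authorship ....
After op 2 (move_right): buffer="yiiw" (len 4), cursors c1@3 c2@3, authorship ....
After op 3 (insert('d')): buffer="yiiddw" (len 6), cursors c1@5 c2@5, authorship ...12.
After op 4 (add_cursor(0)): buffer="yiiddw" (len 6), cursors c3@0 c1@5 c2@5, authorship ...12.
After op 5 (delete): buffer="yiiw" (len 4), cursors c3@0 c1@3 c2@3, authorship ....
After op 6 (insert('t')): buffer="tyiittw" (len 7), cursors c3@1 c1@6 c2@6, authorship 3...12.
After op 7 (add_cursor(1)): buffer="tyiittw" (len 7), cursors c3@1 c4@1 c1@6 c2@6, authorship 3...12.
Authorship (.=original, N=cursor N): 3 . . . 1 2 .
Index 5: author = 2

Answer: cursor 2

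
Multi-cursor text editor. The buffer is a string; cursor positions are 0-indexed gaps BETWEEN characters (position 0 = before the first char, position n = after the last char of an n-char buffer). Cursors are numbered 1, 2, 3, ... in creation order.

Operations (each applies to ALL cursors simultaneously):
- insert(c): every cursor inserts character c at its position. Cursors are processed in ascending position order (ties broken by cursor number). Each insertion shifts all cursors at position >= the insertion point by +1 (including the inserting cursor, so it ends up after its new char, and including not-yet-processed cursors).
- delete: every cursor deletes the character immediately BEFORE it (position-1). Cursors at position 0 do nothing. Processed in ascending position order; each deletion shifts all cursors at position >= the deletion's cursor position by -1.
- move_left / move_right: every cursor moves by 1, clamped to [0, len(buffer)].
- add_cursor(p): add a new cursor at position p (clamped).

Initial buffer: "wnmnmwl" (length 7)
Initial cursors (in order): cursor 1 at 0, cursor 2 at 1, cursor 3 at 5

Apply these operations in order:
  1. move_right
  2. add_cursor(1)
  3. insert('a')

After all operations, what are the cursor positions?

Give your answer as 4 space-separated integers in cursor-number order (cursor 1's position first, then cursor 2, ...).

After op 1 (move_right): buffer="wnmnmwl" (len 7), cursors c1@1 c2@2 c3@6, authorship .......
After op 2 (add_cursor(1)): buffer="wnmnmwl" (len 7), cursors c1@1 c4@1 c2@2 c3@6, authorship .......
After op 3 (insert('a')): buffer="waanamnmwal" (len 11), cursors c1@3 c4@3 c2@5 c3@10, authorship .14.2....3.

Answer: 3 5 10 3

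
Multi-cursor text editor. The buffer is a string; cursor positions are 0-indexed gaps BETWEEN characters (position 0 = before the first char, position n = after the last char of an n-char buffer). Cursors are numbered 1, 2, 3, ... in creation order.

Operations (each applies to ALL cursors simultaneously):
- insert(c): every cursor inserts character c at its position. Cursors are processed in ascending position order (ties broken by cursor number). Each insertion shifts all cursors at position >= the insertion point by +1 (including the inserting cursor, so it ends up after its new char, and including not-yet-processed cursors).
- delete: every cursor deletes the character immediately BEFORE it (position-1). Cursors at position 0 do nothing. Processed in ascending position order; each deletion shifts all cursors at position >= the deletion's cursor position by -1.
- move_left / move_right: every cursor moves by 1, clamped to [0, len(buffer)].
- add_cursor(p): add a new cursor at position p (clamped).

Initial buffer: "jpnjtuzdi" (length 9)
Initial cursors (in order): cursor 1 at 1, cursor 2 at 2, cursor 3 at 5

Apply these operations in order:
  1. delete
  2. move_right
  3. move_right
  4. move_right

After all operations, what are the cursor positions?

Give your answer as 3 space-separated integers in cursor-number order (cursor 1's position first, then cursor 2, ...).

Answer: 3 3 5

Derivation:
After op 1 (delete): buffer="njuzdi" (len 6), cursors c1@0 c2@0 c3@2, authorship ......
After op 2 (move_right): buffer="njuzdi" (len 6), cursors c1@1 c2@1 c3@3, authorship ......
After op 3 (move_right): buffer="njuzdi" (len 6), cursors c1@2 c2@2 c3@4, authorship ......
After op 4 (move_right): buffer="njuzdi" (len 6), cursors c1@3 c2@3 c3@5, authorship ......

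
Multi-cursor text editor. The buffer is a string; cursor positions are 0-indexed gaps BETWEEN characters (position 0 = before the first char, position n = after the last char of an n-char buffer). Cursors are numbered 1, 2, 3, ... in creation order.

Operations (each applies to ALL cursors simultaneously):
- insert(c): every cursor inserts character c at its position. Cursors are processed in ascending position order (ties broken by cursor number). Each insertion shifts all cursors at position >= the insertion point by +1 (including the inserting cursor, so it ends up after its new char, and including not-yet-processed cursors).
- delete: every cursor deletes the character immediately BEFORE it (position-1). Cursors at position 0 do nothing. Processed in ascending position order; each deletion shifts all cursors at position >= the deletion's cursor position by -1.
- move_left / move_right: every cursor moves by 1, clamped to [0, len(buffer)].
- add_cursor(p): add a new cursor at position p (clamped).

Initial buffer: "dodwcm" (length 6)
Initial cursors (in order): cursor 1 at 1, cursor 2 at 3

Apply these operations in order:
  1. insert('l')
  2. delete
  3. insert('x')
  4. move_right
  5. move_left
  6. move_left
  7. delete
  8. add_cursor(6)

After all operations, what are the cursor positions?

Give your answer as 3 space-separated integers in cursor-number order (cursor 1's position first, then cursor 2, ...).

After op 1 (insert('l')): buffer="dlodlwcm" (len 8), cursors c1@2 c2@5, authorship .1..2...
After op 2 (delete): buffer="dodwcm" (len 6), cursors c1@1 c2@3, authorship ......
After op 3 (insert('x')): buffer="dxodxwcm" (len 8), cursors c1@2 c2@5, authorship .1..2...
After op 4 (move_right): buffer="dxodxwcm" (len 8), cursors c1@3 c2@6, authorship .1..2...
After op 5 (move_left): buffer="dxodxwcm" (len 8), cursors c1@2 c2@5, authorship .1..2...
After op 6 (move_left): buffer="dxodxwcm" (len 8), cursors c1@1 c2@4, authorship .1..2...
After op 7 (delete): buffer="xoxwcm" (len 6), cursors c1@0 c2@2, authorship 1.2...
After op 8 (add_cursor(6)): buffer="xoxwcm" (len 6), cursors c1@0 c2@2 c3@6, authorship 1.2...

Answer: 0 2 6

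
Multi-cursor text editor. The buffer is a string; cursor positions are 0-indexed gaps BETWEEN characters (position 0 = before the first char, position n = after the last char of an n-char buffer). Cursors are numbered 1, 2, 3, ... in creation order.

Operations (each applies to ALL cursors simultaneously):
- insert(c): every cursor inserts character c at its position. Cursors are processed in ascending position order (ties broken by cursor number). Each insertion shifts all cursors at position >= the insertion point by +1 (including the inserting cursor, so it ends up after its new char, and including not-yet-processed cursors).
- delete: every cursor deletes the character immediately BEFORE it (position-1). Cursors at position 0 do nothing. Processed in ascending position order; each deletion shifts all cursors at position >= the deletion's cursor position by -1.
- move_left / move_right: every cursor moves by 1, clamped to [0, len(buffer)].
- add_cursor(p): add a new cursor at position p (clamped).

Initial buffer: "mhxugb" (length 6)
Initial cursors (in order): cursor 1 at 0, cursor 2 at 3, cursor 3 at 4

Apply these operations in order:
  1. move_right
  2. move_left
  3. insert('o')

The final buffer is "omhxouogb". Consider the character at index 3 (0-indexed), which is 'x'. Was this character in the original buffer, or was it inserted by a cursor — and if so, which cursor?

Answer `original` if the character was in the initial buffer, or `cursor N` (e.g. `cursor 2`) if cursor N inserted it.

After op 1 (move_right): buffer="mhxugb" (len 6), cursors c1@1 c2@4 c3@5, authorship ......
After op 2 (move_left): buffer="mhxugb" (len 6), cursors c1@0 c2@3 c3@4, authorship ......
After op 3 (insert('o')): buffer="omhxouogb" (len 9), cursors c1@1 c2@5 c3@7, authorship 1...2.3..
Authorship (.=original, N=cursor N): 1 . . . 2 . 3 . .
Index 3: author = original

Answer: original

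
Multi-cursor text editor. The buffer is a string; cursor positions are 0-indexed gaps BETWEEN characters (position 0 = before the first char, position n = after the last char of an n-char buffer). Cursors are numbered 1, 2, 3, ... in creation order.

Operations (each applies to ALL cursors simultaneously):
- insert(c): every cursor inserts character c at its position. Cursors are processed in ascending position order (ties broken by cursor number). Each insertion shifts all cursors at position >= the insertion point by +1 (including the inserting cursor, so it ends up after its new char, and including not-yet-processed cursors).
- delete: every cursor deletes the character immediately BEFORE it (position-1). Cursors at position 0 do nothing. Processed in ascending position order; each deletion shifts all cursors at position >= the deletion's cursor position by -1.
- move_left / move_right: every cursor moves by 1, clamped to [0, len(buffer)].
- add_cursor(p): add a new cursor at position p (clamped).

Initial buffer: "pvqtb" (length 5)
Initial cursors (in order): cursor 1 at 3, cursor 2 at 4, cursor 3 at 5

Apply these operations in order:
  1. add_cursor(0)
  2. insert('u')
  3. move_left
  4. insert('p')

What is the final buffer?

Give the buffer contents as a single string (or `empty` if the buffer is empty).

Answer: pupvqputpubpu

Derivation:
After op 1 (add_cursor(0)): buffer="pvqtb" (len 5), cursors c4@0 c1@3 c2@4 c3@5, authorship .....
After op 2 (insert('u')): buffer="upvqutubu" (len 9), cursors c4@1 c1@5 c2@7 c3@9, authorship 4...1.2.3
After op 3 (move_left): buffer="upvqutubu" (len 9), cursors c4@0 c1@4 c2@6 c3@8, authorship 4...1.2.3
After op 4 (insert('p')): buffer="pupvqputpubpu" (len 13), cursors c4@1 c1@6 c2@9 c3@12, authorship 44...11.22.33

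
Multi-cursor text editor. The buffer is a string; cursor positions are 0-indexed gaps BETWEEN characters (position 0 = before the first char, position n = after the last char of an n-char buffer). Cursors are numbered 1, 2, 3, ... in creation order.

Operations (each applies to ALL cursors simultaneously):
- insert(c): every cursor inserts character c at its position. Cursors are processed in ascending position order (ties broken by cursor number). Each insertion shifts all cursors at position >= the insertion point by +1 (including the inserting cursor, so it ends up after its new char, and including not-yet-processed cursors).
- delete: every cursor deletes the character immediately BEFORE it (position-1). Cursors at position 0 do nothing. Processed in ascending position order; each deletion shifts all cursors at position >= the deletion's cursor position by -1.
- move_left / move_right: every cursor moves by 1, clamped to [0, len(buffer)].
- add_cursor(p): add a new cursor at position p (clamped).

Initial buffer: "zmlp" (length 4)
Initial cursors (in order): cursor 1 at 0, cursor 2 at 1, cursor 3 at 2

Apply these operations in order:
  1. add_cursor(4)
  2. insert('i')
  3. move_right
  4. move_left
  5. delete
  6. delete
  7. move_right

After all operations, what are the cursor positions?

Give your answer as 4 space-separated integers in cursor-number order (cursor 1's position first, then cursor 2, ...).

After op 1 (add_cursor(4)): buffer="zmlp" (len 4), cursors c1@0 c2@1 c3@2 c4@4, authorship ....
After op 2 (insert('i')): buffer="izimilpi" (len 8), cursors c1@1 c2@3 c3@5 c4@8, authorship 1.2.3..4
After op 3 (move_right): buffer="izimilpi" (len 8), cursors c1@2 c2@4 c3@6 c4@8, authorship 1.2.3..4
After op 4 (move_left): buffer="izimilpi" (len 8), cursors c1@1 c2@3 c3@5 c4@7, authorship 1.2.3..4
After op 5 (delete): buffer="zmli" (len 4), cursors c1@0 c2@1 c3@2 c4@3, authorship ...4
After op 6 (delete): buffer="i" (len 1), cursors c1@0 c2@0 c3@0 c4@0, authorship 4
After op 7 (move_right): buffer="i" (len 1), cursors c1@1 c2@1 c3@1 c4@1, authorship 4

Answer: 1 1 1 1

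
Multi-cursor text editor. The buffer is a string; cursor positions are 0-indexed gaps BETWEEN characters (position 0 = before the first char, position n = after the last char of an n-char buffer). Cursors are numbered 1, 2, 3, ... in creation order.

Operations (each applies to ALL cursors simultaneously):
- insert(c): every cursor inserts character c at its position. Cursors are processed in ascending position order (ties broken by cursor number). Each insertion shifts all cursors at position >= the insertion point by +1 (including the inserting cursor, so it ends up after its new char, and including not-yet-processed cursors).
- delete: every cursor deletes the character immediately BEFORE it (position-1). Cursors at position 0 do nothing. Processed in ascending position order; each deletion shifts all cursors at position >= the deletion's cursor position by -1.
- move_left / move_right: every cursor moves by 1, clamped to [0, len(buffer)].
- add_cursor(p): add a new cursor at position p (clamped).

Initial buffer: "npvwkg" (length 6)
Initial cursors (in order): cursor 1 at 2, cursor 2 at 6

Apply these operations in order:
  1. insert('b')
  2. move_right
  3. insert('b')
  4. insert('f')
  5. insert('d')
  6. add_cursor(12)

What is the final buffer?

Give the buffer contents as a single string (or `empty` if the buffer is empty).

Answer: npbvbfdwkgbbfd

Derivation:
After op 1 (insert('b')): buffer="npbvwkgb" (len 8), cursors c1@3 c2@8, authorship ..1....2
After op 2 (move_right): buffer="npbvwkgb" (len 8), cursors c1@4 c2@8, authorship ..1....2
After op 3 (insert('b')): buffer="npbvbwkgbb" (len 10), cursors c1@5 c2@10, authorship ..1.1...22
After op 4 (insert('f')): buffer="npbvbfwkgbbf" (len 12), cursors c1@6 c2@12, authorship ..1.11...222
After op 5 (insert('d')): buffer="npbvbfdwkgbbfd" (len 14), cursors c1@7 c2@14, authorship ..1.111...2222
After op 6 (add_cursor(12)): buffer="npbvbfdwkgbbfd" (len 14), cursors c1@7 c3@12 c2@14, authorship ..1.111...2222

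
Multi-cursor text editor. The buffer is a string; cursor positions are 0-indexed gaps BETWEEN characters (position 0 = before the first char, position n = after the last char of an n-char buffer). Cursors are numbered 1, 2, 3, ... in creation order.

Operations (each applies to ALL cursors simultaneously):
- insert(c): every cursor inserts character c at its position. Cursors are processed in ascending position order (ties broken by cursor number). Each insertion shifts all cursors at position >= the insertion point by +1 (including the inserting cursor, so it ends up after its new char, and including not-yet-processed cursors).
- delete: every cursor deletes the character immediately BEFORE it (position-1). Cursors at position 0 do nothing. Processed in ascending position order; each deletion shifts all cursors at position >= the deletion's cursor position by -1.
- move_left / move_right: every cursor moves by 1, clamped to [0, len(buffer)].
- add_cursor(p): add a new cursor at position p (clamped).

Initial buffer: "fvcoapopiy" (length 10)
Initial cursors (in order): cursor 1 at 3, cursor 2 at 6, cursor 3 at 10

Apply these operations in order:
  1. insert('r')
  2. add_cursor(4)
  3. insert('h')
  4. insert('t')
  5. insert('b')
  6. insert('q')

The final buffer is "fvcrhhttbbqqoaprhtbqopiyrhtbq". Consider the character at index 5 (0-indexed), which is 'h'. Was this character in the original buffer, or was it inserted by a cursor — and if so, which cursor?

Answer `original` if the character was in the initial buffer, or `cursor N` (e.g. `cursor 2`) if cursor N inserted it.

Answer: cursor 4

Derivation:
After op 1 (insert('r')): buffer="fvcroapropiyr" (len 13), cursors c1@4 c2@8 c3@13, authorship ...1...2....3
After op 2 (add_cursor(4)): buffer="fvcroapropiyr" (len 13), cursors c1@4 c4@4 c2@8 c3@13, authorship ...1...2....3
After op 3 (insert('h')): buffer="fvcrhhoaprhopiyrh" (len 17), cursors c1@6 c4@6 c2@11 c3@17, authorship ...114...22....33
After op 4 (insert('t')): buffer="fvcrhhttoaprhtopiyrht" (len 21), cursors c1@8 c4@8 c2@14 c3@21, authorship ...11414...222....333
After op 5 (insert('b')): buffer="fvcrhhttbboaprhtbopiyrhtb" (len 25), cursors c1@10 c4@10 c2@17 c3@25, authorship ...1141414...2222....3333
After op 6 (insert('q')): buffer="fvcrhhttbbqqoaprhtbqopiyrhtbq" (len 29), cursors c1@12 c4@12 c2@20 c3@29, authorship ...114141414...22222....33333
Authorship (.=original, N=cursor N): . . . 1 1 4 1 4 1 4 1 4 . . . 2 2 2 2 2 . . . . 3 3 3 3 3
Index 5: author = 4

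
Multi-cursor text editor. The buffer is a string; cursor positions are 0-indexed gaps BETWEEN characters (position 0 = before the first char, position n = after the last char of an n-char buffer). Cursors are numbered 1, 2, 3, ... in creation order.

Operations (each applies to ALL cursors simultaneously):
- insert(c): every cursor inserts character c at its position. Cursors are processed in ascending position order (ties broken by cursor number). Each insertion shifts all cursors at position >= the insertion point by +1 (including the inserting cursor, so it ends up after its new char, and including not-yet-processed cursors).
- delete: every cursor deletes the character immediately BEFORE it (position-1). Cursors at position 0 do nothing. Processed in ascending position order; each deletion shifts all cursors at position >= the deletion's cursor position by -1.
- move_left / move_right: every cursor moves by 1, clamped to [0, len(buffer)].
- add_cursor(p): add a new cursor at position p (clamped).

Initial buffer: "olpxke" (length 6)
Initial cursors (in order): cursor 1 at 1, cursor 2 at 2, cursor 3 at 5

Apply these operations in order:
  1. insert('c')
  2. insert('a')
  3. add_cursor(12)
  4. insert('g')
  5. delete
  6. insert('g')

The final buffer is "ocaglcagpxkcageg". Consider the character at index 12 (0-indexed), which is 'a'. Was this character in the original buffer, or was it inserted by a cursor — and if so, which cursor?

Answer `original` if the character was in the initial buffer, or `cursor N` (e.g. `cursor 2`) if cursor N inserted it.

After op 1 (insert('c')): buffer="oclcpxkce" (len 9), cursors c1@2 c2@4 c3@8, authorship .1.2...3.
After op 2 (insert('a')): buffer="ocalcapxkcae" (len 12), cursors c1@3 c2@6 c3@11, authorship .11.22...33.
After op 3 (add_cursor(12)): buffer="ocalcapxkcae" (len 12), cursors c1@3 c2@6 c3@11 c4@12, authorship .11.22...33.
After op 4 (insert('g')): buffer="ocaglcagpxkcageg" (len 16), cursors c1@4 c2@8 c3@14 c4@16, authorship .111.222...333.4
After op 5 (delete): buffer="ocalcapxkcae" (len 12), cursors c1@3 c2@6 c3@11 c4@12, authorship .11.22...33.
After op 6 (insert('g')): buffer="ocaglcagpxkcageg" (len 16), cursors c1@4 c2@8 c3@14 c4@16, authorship .111.222...333.4
Authorship (.=original, N=cursor N): . 1 1 1 . 2 2 2 . . . 3 3 3 . 4
Index 12: author = 3

Answer: cursor 3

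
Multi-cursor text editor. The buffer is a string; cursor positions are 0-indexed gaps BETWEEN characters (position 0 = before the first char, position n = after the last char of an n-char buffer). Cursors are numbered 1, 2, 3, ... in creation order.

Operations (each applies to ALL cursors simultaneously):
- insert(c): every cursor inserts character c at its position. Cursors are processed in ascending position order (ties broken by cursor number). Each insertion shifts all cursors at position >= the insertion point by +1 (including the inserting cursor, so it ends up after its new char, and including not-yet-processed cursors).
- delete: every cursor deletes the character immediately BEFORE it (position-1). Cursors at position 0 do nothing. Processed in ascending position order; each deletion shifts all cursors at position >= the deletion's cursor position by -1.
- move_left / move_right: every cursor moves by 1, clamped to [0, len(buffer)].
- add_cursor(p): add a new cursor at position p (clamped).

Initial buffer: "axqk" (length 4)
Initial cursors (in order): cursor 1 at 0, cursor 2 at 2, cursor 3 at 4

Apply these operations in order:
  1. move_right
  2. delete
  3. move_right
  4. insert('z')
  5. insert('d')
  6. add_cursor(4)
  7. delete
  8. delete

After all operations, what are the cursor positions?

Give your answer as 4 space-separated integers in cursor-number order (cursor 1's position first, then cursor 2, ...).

Answer: 0 0 0 0

Derivation:
After op 1 (move_right): buffer="axqk" (len 4), cursors c1@1 c2@3 c3@4, authorship ....
After op 2 (delete): buffer="x" (len 1), cursors c1@0 c2@1 c3@1, authorship .
After op 3 (move_right): buffer="x" (len 1), cursors c1@1 c2@1 c3@1, authorship .
After op 4 (insert('z')): buffer="xzzz" (len 4), cursors c1@4 c2@4 c3@4, authorship .123
After op 5 (insert('d')): buffer="xzzzddd" (len 7), cursors c1@7 c2@7 c3@7, authorship .123123
After op 6 (add_cursor(4)): buffer="xzzzddd" (len 7), cursors c4@4 c1@7 c2@7 c3@7, authorship .123123
After op 7 (delete): buffer="xzz" (len 3), cursors c1@3 c2@3 c3@3 c4@3, authorship .12
After op 8 (delete): buffer="" (len 0), cursors c1@0 c2@0 c3@0 c4@0, authorship 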